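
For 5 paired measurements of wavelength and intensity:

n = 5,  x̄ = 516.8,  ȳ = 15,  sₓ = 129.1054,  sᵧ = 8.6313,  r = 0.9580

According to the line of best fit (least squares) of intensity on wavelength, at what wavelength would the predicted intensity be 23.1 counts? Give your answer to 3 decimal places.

643.270

b = r · sᵧ/sₓ = 0.958 · 8.6313/129.1054 = 0.064047
a = ȳ − b·x̄ = 15 − 0.064047·516.8 = -18.099377
Set a + b·x = 23.1: x = (23.1 − (-18.099377)) / 0.064047 = 643.270054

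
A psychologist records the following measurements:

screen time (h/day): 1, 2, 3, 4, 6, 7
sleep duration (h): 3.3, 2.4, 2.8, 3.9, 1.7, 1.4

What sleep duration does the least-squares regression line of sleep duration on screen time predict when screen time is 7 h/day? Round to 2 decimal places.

n = 6, Σx = 23, Σy = 15.5, Σxy = 52.1, Σx² = 115
Sxx = Σx² − (Σx)²/n = 115 − 88.166667 = 26.833333
Sxy = Σxy − (Σx)(Σy)/n = 52.1 − 59.416667 = -7.316667
b = Sxy/Sxx = -7.316667/26.833333 = -0.272671
a = ȳ − b·x̄ = 2.583333 − (-0.272671)·3.833333 = 3.628571
ŷ(7) = a + b·7 = 3.628571 + (-0.272671)·7 = 1.719876

1.72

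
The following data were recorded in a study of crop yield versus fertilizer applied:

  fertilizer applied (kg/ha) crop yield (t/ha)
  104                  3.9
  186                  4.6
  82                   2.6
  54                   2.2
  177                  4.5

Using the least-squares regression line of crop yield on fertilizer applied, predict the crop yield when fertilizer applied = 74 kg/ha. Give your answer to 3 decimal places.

n = 5, Σx = 603, Σy = 17.8, Σxy = 2389.7, Σx² = 86381
Sxx = Σx² − (Σx)²/n = 86381 − 72721.8 = 13659.2
Sxy = Σxy − (Σx)(Σy)/n = 2389.7 − 2146.68 = 243.02
b = Sxy/Sxx = 243.02/13659.2 = 0.017792
a = ȳ − b·x̄ = 3.56 − 0.017792·120.6 = 1.414324
ŷ(74) = a + b·74 = 1.414324 + 0.017792·74 = 2.730908

2.731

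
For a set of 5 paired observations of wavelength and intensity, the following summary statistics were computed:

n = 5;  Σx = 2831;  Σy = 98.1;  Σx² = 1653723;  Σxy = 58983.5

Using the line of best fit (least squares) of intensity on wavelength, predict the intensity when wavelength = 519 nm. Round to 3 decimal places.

Sxx = Σx² − (Σx)²/n = 1653723 − 1602912.2 = 50810.8
Sxy = Σxy − (Σx)(Σy)/n = 58983.5 − 55544.22 = 3439.28
b = Sxy/Sxx = 3439.28/50810.8 = 0.067688
a = ȳ − b·x̄ = 19.62 − 0.067688·566.2 = -18.704930
ŷ(519) = a + b·519 = -18.704930 + 0.067688·519 = 16.425128

16.425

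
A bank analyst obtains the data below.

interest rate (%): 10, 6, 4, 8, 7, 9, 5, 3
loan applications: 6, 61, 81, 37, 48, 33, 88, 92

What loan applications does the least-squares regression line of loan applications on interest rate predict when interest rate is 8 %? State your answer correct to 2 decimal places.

n = 8, Σx = 52, Σy = 446, Σxy = 2395, Σx² = 380
Sxx = Σx² − (Σx)²/n = 380 − 338 = 42
Sxy = Σxy − (Σx)(Σy)/n = 2395 − 2899 = -504
b = Sxy/Sxx = -504/42 = -12
a = ȳ − b·x̄ = 55.75 − (-12)·6.5 = 133.75
ŷ(8) = a + b·8 = 133.75 + (-12)·8 = 37.75

37.75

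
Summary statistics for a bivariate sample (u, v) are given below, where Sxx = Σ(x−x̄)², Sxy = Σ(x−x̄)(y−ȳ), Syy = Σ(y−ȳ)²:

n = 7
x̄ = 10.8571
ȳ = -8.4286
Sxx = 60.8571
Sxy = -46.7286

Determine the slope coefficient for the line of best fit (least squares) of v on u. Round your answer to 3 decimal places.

b = Sxy/Sxx = -46.7286/60.8571 = -0.767841

-0.768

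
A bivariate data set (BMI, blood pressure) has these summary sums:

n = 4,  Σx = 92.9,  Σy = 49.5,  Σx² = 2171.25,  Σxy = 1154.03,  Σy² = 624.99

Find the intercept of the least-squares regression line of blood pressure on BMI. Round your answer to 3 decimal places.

Sxx = Σx² − (Σx)²/n = 2171.25 − 2157.6025 = 13.6475
Sxy = Σxy − (Σx)(Σy)/n = 1154.03 − 1149.6375 = 4.3925
b = Sxy/Sxx = 4.3925/13.6475 = 0.321854
a = ȳ − b·x̄ = 12.375 − 0.321854·23.225 = 4.899945

4.900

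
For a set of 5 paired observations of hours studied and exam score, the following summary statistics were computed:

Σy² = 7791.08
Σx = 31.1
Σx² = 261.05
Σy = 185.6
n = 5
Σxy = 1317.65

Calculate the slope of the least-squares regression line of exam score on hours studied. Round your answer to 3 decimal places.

2.414

Sxx = Σx² − (Σx)²/n = 261.05 − 193.442 = 67.608
Sxy = Σxy − (Σx)(Σy)/n = 1317.65 − 1154.432 = 163.218
b = Sxy/Sxx = 163.218/67.608 = 2.414182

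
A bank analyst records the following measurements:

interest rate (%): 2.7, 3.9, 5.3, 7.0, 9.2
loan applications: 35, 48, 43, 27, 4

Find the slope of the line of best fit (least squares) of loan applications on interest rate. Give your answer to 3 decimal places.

n = 5, Σx = 28.1, Σy = 157, Σxy = 735.4, Σx² = 184.23
Sxx = Σx² − (Σx)²/n = 184.23 − 157.922 = 26.308
Sxy = Σxy − (Σx)(Σy)/n = 735.4 − 882.34 = -146.94
b = Sxy/Sxx = -146.94/26.308 = -5.585373

-5.585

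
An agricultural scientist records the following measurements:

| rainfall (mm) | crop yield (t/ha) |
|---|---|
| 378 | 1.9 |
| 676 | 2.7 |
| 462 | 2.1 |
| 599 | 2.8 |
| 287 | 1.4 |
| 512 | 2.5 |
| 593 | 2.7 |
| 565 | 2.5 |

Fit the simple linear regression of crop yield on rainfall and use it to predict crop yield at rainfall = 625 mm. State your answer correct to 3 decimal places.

2.748

n = 8, Σx = 4072, Σy = 18.6, Σxy = 9886.2, Σx² = 2187492
Sxx = Σx² − (Σx)²/n = 2187492 − 2072648 = 114844
Sxy = Σxy − (Σx)(Σy)/n = 9886.2 − 9467.4 = 418.8
b = Sxy/Sxx = 418.8/114844 = 0.003647
a = ȳ − b·x̄ = 2.325 − 0.003647·509 = 0.468837
ŷ(625) = a + b·625 = 0.468837 + 0.003647·625 = 2.748016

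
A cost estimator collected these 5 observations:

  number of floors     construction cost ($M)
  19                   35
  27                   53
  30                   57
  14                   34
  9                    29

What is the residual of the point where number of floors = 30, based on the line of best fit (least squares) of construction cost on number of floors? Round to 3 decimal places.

1.284

n = 5, Σx = 99, Σy = 208, Σxy = 4543, Σx² = 2267
Sxx = Σx² − (Σx)²/n = 2267 − 1960.2 = 306.8
Sxy = Σxy − (Σx)(Σy)/n = 4543 − 4118.4 = 424.6
b = Sxy/Sxx = 424.6/306.8 = 1.383963
a = ȳ − b·x̄ = 41.6 − 1.383963·19.8 = 14.197523
ŷ(30) = 14.197523 + 1.383963·30 = 55.716428
residual = y − ŷ = 57 − 55.716428 = 1.283572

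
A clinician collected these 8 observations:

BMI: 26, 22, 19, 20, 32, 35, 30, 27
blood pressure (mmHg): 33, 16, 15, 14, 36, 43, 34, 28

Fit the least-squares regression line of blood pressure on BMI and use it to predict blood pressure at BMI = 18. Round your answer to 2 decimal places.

n = 8, Σx = 211, Σy = 219, Σxy = 6208, Σx² = 5799
Sxx = Σx² − (Σx)²/n = 5799 − 5565.125 = 233.875
Sxy = Σxy − (Σx)(Σy)/n = 6208 − 5776.125 = 431.875
b = Sxy/Sxx = 431.875/233.875 = 1.846606
a = ȳ − b·x̄ = 27.375 − 1.846606·26.375 = -21.329236
ŷ(18) = a + b·18 = -21.329236 + 1.846606·18 = 11.909674

11.91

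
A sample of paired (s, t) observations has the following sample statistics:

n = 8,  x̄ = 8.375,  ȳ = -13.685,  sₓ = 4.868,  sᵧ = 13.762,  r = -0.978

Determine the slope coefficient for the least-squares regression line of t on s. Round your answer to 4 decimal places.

b = r · sᵧ/sₓ = -0.978 · 13.762/4.868 = -2.764839

-2.7648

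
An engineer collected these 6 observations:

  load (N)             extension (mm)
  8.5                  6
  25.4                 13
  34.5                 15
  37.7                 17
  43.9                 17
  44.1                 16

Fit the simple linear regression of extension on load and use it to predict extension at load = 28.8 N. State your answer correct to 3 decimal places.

n = 6, Σx = 194.1, Σy = 84, Σxy = 2991.5, Σx² = 7200.97
Sxx = Σx² − (Σx)²/n = 7200.97 − 6279.135 = 921.835
Sxy = Σxy − (Σx)(Σy)/n = 2991.5 − 2717.4 = 274.1
b = Sxy/Sxx = 274.1/921.835 = 0.297342
a = ȳ − b·x̄ = 14 − 0.297342·32.35 = 4.380996
ŷ(28.8) = a + b·28.8 = 4.380996 + 0.297342·28.8 = 12.944437

12.944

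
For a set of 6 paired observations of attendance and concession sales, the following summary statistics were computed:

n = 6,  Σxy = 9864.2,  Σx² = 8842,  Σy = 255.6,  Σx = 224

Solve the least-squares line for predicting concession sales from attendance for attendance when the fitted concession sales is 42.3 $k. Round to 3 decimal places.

Sxx = Σx² − (Σx)²/n = 8842 − 8362.666667 = 479.333333
Sxy = Σxy − (Σx)(Σy)/n = 9864.2 − 9542.4 = 321.8
b = Sxy/Sxx = 321.8/479.333333 = 0.671349
a = ȳ − b·x̄ = 42.6 − 0.671349·37.333333 = 17.536300
Set a + b·x = 42.3: x = (42.3 − 17.536300) / 0.671349 = 36.886472

36.886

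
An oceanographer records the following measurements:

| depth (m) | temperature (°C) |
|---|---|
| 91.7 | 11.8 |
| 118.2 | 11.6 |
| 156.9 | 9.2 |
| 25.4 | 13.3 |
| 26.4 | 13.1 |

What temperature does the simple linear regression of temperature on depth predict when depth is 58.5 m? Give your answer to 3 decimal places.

n = 5, Σx = 418.6, Σy = 59, Σxy = 4580.32, Σx² = 48339.86
Sxx = Σx² − (Σx)²/n = 48339.86 − 35045.192 = 13294.668
Sxy = Σxy − (Σx)(Σy)/n = 4580.32 − 4939.48 = -359.16
b = Sxy/Sxx = -359.16/13294.668 = -0.027015
a = ȳ − b·x̄ = 11.8 − (-0.027015)·83.72 = 14.061724
ŷ(58.5) = a + b·58.5 = 14.061724 + (-0.027015)·58.5 = 12.481327

12.481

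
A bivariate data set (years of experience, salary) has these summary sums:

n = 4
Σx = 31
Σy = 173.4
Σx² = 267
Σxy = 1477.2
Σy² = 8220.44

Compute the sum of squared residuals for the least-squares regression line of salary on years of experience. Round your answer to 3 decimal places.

38.794

Sxx = Σx² − (Σx)²/n = 267 − 240.25 = 26.75
Sxy = Σxy − (Σx)(Σy)/n = 1477.2 − 1343.85 = 133.35
Syy = Σy² − (Σy)²/n = 8220.44 − 7516.89 = 703.55
b = Sxy/Sxx = 133.35/26.75 = 4.985047
SSE = Syy − b·Sxy = 703.55 − 4.985047·133.35 = 38.794019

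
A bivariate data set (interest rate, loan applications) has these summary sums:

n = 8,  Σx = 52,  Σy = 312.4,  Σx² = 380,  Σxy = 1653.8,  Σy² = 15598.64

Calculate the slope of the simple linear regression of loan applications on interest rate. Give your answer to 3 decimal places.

Sxx = Σx² − (Σx)²/n = 380 − 338 = 42
Sxy = Σxy − (Σx)(Σy)/n = 1653.8 − 2030.6 = -376.8
b = Sxy/Sxx = -376.8/42 = -8.971429

-8.971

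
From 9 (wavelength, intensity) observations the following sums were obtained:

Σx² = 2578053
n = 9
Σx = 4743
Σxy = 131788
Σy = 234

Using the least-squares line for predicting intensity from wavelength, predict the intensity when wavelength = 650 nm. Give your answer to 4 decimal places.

39.2728

Sxx = Σx² − (Σx)²/n = 2578053 − 2499561 = 78492
Sxy = Σxy − (Σx)(Σy)/n = 131788 − 123318 = 8470
b = Sxy/Sxx = 8470/78492 = 0.107909
a = ȳ − b·x̄ = 26 − 0.107909·527 = -30.868088
ŷ(650) = a + b·650 = -30.868088 + 0.107909·650 = 39.272818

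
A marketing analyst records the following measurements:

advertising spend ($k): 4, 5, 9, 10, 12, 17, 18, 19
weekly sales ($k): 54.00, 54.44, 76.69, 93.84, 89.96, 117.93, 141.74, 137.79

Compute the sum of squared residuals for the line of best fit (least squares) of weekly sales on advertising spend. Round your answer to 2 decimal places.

n = 8, Σx = 94, Σy = 766.39, Σxy = 10370.47, Σx² = 1340, Σy² = 81643.6135
Sxx = Σx² − (Σx)²/n = 1340 − 1104.5 = 235.5
Sxy = Σxy − (Σx)(Σy)/n = 10370.47 − 9005.0825 = 1365.3875
Syy = Σy² − (Σy)²/n = 81643.6135 − 73419.204013 = 8224.409487
b = Sxy/Sxx = 1365.3875/235.5 = 5.797824
SSE = Syy − b·Sxy = 8224.409487 − 5.797824·1365.3875 = 308.133372

308.13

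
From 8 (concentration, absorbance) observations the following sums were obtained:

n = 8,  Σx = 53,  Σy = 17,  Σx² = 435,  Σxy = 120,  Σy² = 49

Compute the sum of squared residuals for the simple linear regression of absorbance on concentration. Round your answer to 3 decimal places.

12.227

Sxx = Σx² − (Σx)²/n = 435 − 351.125 = 83.875
Sxy = Σxy − (Σx)(Σy)/n = 120 − 112.625 = 7.375
Syy = Σy² − (Σy)²/n = 49 − 36.125 = 12.875
b = Sxy/Sxx = 7.375/83.875 = 0.087928
SSE = Syy − b·Sxy = 12.875 − 0.087928·7.375 = 12.226528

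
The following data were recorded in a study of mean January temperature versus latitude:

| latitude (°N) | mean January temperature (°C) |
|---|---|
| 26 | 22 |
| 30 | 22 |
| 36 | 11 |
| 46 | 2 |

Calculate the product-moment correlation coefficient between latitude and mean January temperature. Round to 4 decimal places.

-0.9764

n = 4, Σx = 138, Σy = 57, Σxy = 1720, Σx² = 4988, Σy² = 1093
Sxx = Σx² − (Σx)²/n = 4988 − 4761 = 227
Sxy = Σxy − (Σx)(Σy)/n = 1720 − 1966.5 = -246.5
Syy = Σy² − (Σy)²/n = 1093 − 812.25 = 280.75
r = Sxy/√(Sxx·Syy) = -246.5/√(63730.25) = -246.5/252.448510 = -0.976437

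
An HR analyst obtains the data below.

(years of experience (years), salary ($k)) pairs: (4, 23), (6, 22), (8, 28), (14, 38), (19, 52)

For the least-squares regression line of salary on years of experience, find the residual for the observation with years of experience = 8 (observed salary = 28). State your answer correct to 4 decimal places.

-0.2029

n = 5, Σx = 51, Σy = 163, Σxy = 1968, Σx² = 673
Sxx = Σx² − (Σx)²/n = 673 − 520.2 = 152.8
Sxy = Σxy − (Σx)(Σy)/n = 1968 − 1662.6 = 305.4
b = Sxy/Sxx = 305.4/152.8 = 1.998691
a = ȳ − b·x̄ = 32.6 − 1.998691·10.2 = 12.213351
ŷ(8) = 12.213351 + 1.998691·8 = 28.202880
residual = y − ŷ = 28 − 28.202880 = -0.202880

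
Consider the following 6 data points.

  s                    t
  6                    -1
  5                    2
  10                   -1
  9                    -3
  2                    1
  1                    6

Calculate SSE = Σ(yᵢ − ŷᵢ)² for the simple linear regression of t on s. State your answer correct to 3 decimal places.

n = 6, Σx = 33, Σy = 4, Σxy = -25, Σx² = 247, Σy² = 52
Sxx = Σx² − (Σx)²/n = 247 − 181.5 = 65.5
Sxy = Σxy − (Σx)(Σy)/n = -25 − 22 = -47
Syy = Σy² − (Σy)²/n = 52 − 2.666667 = 49.333333
b = Sxy/Sxx = -47/65.5 = -0.717557
SSE = Syy − b·Sxy = 49.333333 − (-0.717557)·(-47) = 15.608142

15.608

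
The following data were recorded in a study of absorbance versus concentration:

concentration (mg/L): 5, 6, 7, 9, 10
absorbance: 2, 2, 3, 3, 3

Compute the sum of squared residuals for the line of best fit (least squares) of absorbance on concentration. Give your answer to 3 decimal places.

n = 5, Σx = 37, Σy = 13, Σxy = 100, Σx² = 291, Σy² = 35
Sxx = Σx² − (Σx)²/n = 291 − 273.8 = 17.2
Sxy = Σxy − (Σx)(Σy)/n = 100 − 96.2 = 3.8
Syy = Σy² − (Σy)²/n = 35 − 33.8 = 1.2
b = Sxy/Sxx = 3.8/17.2 = 0.220930
SSE = Syy − b·Sxy = 1.2 − 0.220930·3.8 = 0.360465

0.360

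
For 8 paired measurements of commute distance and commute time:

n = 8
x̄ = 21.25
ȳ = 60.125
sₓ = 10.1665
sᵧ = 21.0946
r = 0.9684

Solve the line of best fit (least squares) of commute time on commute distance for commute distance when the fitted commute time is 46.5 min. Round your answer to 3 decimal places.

14.469

b = r · sᵧ/sₓ = 0.9684 · 21.0946/10.1665 = 2.009345
a = ȳ − b·x̄ = 60.125 − 2.009345·21.25 = 17.426409
Set a + b·x = 46.5: x = (46.5 − 17.426409) / 2.009345 = 14.469185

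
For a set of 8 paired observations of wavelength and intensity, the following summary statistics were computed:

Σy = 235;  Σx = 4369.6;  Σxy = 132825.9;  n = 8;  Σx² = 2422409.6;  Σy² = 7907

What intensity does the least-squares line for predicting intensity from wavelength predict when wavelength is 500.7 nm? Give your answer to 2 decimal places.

Sxx = Σx² − (Σx)²/n = 2422409.6 − 2386675.52 = 35734.08
Sxy = Σxy − (Σx)(Σy)/n = 132825.9 − 128357 = 4468.9
b = Sxy/Sxx = 4468.9/35734.08 = 0.125060
a = ȳ − b·x̄ = 29.375 − 0.125060·546.2 = -38.932710
ŷ(500.7) = a + b·500.7 = -38.932710 + 0.125060·500.7 = 23.684775

23.68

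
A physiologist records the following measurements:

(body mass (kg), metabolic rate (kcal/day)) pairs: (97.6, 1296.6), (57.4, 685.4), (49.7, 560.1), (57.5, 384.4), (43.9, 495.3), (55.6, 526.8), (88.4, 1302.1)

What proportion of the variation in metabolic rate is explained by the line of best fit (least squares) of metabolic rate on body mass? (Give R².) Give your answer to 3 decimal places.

n = 7, Σx = 450.1, Σy = 5250.7, Σxy = 381969.48, Σx² = 31429.99, Σy² = 4830724.83
Sxx = Σx² − (Σx)²/n = 31429.99 − 28941.43 = 2488.56
Sxy = Σxy − (Σx)(Σy)/n = 381969.48 − 337620.01 = 44349.47
Syy = Σy² − (Σy)²/n = 4830724.83 − 3938550.07 = 892174.76
R² = Sxy²/(Sxx·Syy) = (44349.47)²/(2488.56·892174.76) = 0.885888

0.886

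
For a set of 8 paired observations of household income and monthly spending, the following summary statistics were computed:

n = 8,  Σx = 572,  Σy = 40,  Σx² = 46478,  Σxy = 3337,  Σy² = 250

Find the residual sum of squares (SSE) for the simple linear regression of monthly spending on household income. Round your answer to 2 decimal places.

Sxx = Σx² − (Σx)²/n = 46478 − 40898 = 5580
Sxy = Σxy − (Σx)(Σy)/n = 3337 − 2860 = 477
Syy = Σy² − (Σy)²/n = 250 − 200 = 50
b = Sxy/Sxx = 477/5580 = 0.085484
SSE = Syy − b·Sxy = 50 − 0.085484·477 = 9.224194

9.22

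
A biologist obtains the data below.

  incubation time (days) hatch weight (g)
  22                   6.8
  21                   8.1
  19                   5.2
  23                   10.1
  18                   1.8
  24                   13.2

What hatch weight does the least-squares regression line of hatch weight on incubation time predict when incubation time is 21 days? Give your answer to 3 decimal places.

7.265

n = 6, Σx = 127, Σy = 45.2, Σxy = 1000, Σx² = 2715
Sxx = Σx² − (Σx)²/n = 2715 − 2688.166667 = 26.833333
Sxy = Σxy − (Σx)(Σy)/n = 1000 − 956.733333 = 43.266667
b = Sxy/Sxx = 43.266667/26.833333 = 1.612422
a = ȳ − b·x̄ = 7.533333 − 1.612422·21.166667 = -26.596273
ŷ(21) = a + b·21 = -26.596273 + 1.612422·21 = 7.264596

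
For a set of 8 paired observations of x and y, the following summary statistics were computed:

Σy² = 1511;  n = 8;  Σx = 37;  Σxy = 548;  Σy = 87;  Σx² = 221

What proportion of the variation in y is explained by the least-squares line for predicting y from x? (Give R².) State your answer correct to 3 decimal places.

0.753

Sxx = Σx² − (Σx)²/n = 221 − 171.125 = 49.875
Sxy = Σxy − (Σx)(Σy)/n = 548 − 402.375 = 145.625
Syy = Σy² − (Σy)²/n = 1511 − 946.125 = 564.875
R² = Sxy²/(Sxx·Syy) = (145.625)²/(49.875·564.875) = 0.752725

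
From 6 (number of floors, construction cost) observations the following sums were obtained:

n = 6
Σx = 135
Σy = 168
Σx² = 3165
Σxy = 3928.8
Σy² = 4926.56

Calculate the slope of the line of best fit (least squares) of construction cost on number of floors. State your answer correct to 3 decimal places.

1.167

Sxx = Σx² − (Σx)²/n = 3165 − 3037.5 = 127.5
Sxy = Σxy − (Σx)(Σy)/n = 3928.8 − 3780 = 148.8
b = Sxy/Sxx = 148.8/127.5 = 1.167059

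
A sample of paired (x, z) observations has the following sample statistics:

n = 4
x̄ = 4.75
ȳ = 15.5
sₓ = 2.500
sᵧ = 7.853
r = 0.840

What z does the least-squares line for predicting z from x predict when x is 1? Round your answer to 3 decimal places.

5.605

b = r · sᵧ/sₓ = 0.84 · 7.853/2.5 = 2.638608
a = ȳ − b·x̄ = 15.5 − 2.638608·4.75 = 2.966612
ŷ(1) = a + b·1 = 2.966612 + 2.638608·1 = 5.60522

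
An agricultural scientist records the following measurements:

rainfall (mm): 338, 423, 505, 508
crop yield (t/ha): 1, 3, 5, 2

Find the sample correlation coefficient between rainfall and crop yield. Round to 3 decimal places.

n = 4, Σx = 1774, Σy = 11, Σxy = 5148, Σx² = 806262, Σy² = 39
Sxx = Σx² − (Σx)²/n = 806262 − 786769 = 19493
Sxy = Σxy − (Σx)(Σy)/n = 5148 − 4878.5 = 269.5
Syy = Σy² − (Σy)²/n = 39 − 30.25 = 8.75
r = Sxy/√(Sxx·Syy) = 269.5/√(170563.75) = 269.5/412.993644 = 0.652552

0.653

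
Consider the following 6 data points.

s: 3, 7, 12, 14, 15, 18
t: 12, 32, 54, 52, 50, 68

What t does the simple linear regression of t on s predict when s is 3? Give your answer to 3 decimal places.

15.429

n = 6, Σx = 69, Σy = 268, Σxy = 3610, Σx² = 947
Sxx = Σx² − (Σx)²/n = 947 − 793.5 = 153.5
Sxy = Σxy − (Σx)(Σy)/n = 3610 − 3082 = 528
b = Sxy/Sxx = 528/153.5 = 3.439739
a = ȳ − b·x̄ = 44.666667 − 3.439739·11.5 = 5.109663
ŷ(3) = a + b·3 = 5.109663 + 3.439739·3 = 15.428882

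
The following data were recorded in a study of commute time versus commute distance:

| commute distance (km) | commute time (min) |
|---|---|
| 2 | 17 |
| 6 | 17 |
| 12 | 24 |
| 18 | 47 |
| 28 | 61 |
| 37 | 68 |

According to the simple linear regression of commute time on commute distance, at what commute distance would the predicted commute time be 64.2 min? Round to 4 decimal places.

32.3998

n = 6, Σx = 103, Σy = 234, Σxy = 5494, Σx² = 2661
Sxx = Σx² − (Σx)²/n = 2661 − 1768.166667 = 892.833333
Sxy = Σxy − (Σx)(Σy)/n = 5494 − 4017 = 1477
b = Sxy/Sxx = 1477/892.833333 = 1.654284
a = ȳ − b·x̄ = 39 − 1.654284·17.166667 = 10.601456
Set a + b·x = 64.2: x = (64.2 − 10.601456) / 1.654284 = 32.399842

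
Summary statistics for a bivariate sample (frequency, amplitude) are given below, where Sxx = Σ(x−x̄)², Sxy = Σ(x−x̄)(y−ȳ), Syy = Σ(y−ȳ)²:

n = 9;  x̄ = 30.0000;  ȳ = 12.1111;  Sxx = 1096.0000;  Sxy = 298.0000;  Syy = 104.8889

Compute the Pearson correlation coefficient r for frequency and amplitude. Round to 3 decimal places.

0.879

r = Sxy/√(Sxx·Syy) = 298/√(114958.2344) = 298/339.054914 = 0.878914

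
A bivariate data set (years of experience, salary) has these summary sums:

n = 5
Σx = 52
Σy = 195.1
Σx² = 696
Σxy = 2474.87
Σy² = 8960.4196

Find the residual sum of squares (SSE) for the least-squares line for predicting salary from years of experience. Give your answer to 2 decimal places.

Sxx = Σx² − (Σx)²/n = 696 − 540.8 = 155.2
Sxy = Σxy − (Σx)(Σy)/n = 2474.87 − 2029.04 = 445.83
Syy = Σy² − (Σy)²/n = 8960.4196 − 7612.802 = 1347.6176
b = Sxy/Sxx = 445.83/155.2 = 2.872616
SSE = Syy − b·Sxy = 1347.6176 − 2.872616·445.83 = 66.919218

66.92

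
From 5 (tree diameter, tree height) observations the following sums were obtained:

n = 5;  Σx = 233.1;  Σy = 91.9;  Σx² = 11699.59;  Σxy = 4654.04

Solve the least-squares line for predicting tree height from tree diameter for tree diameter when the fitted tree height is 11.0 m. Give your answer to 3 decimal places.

Sxx = Σx² − (Σx)²/n = 11699.59 − 10867.122 = 832.468
Sxy = Σxy − (Σx)(Σy)/n = 4654.04 − 4284.378 = 369.662
b = Sxy/Sxx = 369.662/832.468 = 0.444056
a = ȳ − b·x̄ = 18.38 − 0.444056·46.62 = -2.321868
Set a + b·x = 11.0: x = (11.0 − (-2.321868)) / 0.444056 = 30.000456

30.000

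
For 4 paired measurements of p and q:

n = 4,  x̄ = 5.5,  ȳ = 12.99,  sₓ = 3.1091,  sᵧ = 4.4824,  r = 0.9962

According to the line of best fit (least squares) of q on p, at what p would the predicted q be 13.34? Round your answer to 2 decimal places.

5.74

b = r · sᵧ/sₓ = 0.9962 · 4.4824/3.1091 = 1.436225
a = ȳ − b·x̄ = 12.99 − 1.436225·5.5 = 5.090763
Set a + b·x = 13.34: x = (13.34 − 5.090763) / 1.436225 = 5.743694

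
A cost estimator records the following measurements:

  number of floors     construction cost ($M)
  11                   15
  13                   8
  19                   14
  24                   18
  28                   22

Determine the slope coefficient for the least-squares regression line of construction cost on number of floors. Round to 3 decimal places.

0.583

n = 5, Σx = 95, Σy = 77, Σxy = 1583, Σx² = 2011
Sxx = Σx² − (Σx)²/n = 2011 − 1805 = 206
Sxy = Σxy − (Σx)(Σy)/n = 1583 − 1463 = 120
b = Sxy/Sxx = 120/206 = 0.582524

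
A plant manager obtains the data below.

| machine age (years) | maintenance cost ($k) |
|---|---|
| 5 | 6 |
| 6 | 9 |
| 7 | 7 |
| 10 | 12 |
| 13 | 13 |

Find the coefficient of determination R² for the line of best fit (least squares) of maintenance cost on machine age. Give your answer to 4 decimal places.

n = 5, Σx = 41, Σy = 47, Σxy = 422, Σx² = 379, Σy² = 479
Sxx = Σx² − (Σx)²/n = 379 − 336.2 = 42.8
Sxy = Σxy − (Σx)(Σy)/n = 422 − 385.4 = 36.6
Syy = Σy² − (Σy)²/n = 479 − 441.8 = 37.2
R² = Sxy²/(Sxx·Syy) = (36.6)²/(42.8·37.2) = 0.841348

0.8413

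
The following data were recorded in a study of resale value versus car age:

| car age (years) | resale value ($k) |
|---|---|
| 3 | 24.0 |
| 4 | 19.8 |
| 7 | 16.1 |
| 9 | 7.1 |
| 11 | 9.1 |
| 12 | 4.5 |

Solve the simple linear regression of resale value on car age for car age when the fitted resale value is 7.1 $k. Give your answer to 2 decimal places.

n = 6, Σx = 46, Σy = 80.6, Σxy = 481.9, Σx² = 420
Sxx = Σx² − (Σx)²/n = 420 − 352.666667 = 67.333333
Sxy = Σxy − (Σx)(Σy)/n = 481.9 − 617.933333 = -136.033333
b = Sxy/Sxx = -136.033333/67.333333 = -2.020297
a = ȳ − b·x̄ = 13.433333 − (-2.020297)·7.666667 = 28.922277
Set a + b·x = 7.1: x = (7.1 − 28.922277) / (-2.020297) = 10.801519

10.80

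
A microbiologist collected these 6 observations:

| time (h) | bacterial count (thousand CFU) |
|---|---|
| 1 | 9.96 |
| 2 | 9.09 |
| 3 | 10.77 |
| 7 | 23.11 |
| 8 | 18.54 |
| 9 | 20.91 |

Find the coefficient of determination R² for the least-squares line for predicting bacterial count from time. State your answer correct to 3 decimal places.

n = 6, Σx = 30, Σy = 92.38, Σxy = 558.73, Σx² = 208, Σy² = 1612.8544
Sxx = Σx² − (Σx)²/n = 208 − 150 = 58
Sxy = Σxy − (Σx)(Σy)/n = 558.73 − 461.9 = 96.83
Syy = Σy² − (Σy)²/n = 1612.8544 − 1422.344067 = 190.510333
R² = Sxy²/(Sxx·Syy) = (96.83)²/(58·190.510333) = 0.848542

0.849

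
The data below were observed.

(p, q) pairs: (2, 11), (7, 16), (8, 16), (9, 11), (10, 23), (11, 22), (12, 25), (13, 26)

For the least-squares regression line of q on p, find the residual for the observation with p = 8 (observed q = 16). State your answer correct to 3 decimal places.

n = 8, Σx = 72, Σy = 150, Σxy = 1471, Σx² = 732
Sxx = Σx² − (Σx)²/n = 732 − 648 = 84
Sxy = Σxy − (Σx)(Σy)/n = 1471 − 1350 = 121
b = Sxy/Sxx = 121/84 = 1.440476
a = ȳ − b·x̄ = 18.75 − 1.440476·9 = 5.785714
ŷ(8) = 5.785714 + 1.440476·8 = 17.309524
residual = y − ŷ = 16 − 17.309524 = -1.309524

-1.310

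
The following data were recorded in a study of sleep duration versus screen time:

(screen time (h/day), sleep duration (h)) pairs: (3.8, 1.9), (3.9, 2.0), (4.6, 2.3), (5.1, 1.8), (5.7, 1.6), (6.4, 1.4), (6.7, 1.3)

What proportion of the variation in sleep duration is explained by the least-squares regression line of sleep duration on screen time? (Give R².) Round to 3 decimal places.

n = 7, Σx = 36.2, Σy = 12.3, Σxy = 61.57, Σx² = 195.16, Σy² = 22.35
Sxx = Σx² − (Σx)²/n = 195.16 − 187.205714 = 7.954286
Sxy = Σxy − (Σx)(Σy)/n = 61.57 − 63.608571 = -2.038571
Syy = Σy² − (Σy)²/n = 22.35 − 21.612857 = 0.737143
R² = Sxy²/(Sxx·Syy) = (-2.038571)²/(7.954286·0.737143) = 0.708760

0.709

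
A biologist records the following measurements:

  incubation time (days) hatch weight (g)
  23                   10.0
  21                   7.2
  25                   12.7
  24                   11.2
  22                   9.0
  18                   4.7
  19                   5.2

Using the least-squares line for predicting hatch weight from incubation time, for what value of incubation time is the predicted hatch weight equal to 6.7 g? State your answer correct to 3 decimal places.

n = 7, Σx = 152, Σy = 60, Σxy = 1348.9, Σx² = 3340
Sxx = Σx² − (Σx)²/n = 3340 − 3300.571429 = 39.428571
Sxy = Σxy − (Σx)(Σy)/n = 1348.9 − 1302.857143 = 46.042857
b = Sxy/Sxx = 46.042857/39.428571 = 1.167754
a = ȳ − b·x̄ = 8.571429 − 1.167754·21.714286 = -16.785507
Set a + b·x = 6.7: x = (6.7 − (-16.785507)) / 1.167754 = 20.111697

20.112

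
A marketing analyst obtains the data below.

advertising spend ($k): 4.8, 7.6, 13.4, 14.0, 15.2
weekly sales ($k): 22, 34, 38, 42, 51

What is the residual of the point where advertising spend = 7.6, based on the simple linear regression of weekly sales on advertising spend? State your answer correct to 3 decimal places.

4.002

n = 5, Σx = 55, Σy = 187, Σxy = 2236.4, Σx² = 687.4
Sxx = Σx² − (Σx)²/n = 687.4 − 605 = 82.4
Sxy = Σxy − (Σx)(Σy)/n = 2236.4 − 2057 = 179.4
b = Sxy/Sxx = 179.4/82.4 = 2.177184
a = ȳ − b·x̄ = 37.4 − 2.177184·11 = 13.450971
ŷ(7.6) = 13.450971 + 2.177184·7.6 = 29.997573
residual = y − ŷ = 34 − 29.997573 = 4.002427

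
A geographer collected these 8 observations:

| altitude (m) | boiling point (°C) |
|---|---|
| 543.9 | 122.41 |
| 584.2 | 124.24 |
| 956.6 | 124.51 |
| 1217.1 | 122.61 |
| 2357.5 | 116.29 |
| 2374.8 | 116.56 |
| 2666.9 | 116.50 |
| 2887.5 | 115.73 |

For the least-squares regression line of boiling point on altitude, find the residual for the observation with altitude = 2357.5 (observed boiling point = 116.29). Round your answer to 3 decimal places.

-1.036

n = 8, Σx = 13588.5, Σy = 958.85, Σxy = 1603319.292, Σx² = 29681025.97
Sxx = Σx² − (Σx)²/n = 29681025.97 − 23080916.53125 = 6600109.43875
Sxy = Σxy − (Σx)(Σy)/n = 1603319.292 − 1628666.653125 = -25347.361125
b = Sxy/Sxx = -25347.361125/6600109.43875 = -0.003840
a = ȳ − b·x̄ = 119.85625 − (-0.003840)·1698.5625 = 126.379487
ŷ(2357.5) = 126.379487 + (-0.003840)·2357.5 = 117.325636
residual = y − ŷ = 116.29 − 117.325636 = -1.035636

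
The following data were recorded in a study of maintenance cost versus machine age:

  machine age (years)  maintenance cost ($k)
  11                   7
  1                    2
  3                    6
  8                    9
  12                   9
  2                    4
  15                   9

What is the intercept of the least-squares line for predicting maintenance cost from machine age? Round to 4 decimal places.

3.3711

n = 7, Σx = 52, Σy = 46, Σxy = 420, Σx² = 568
Sxx = Σx² − (Σx)²/n = 568 − 386.285714 = 181.714286
Sxy = Σxy − (Σx)(Σy)/n = 420 − 341.714286 = 78.285714
b = Sxy/Sxx = 78.285714/181.714286 = 0.430818
a = ȳ − b·x̄ = 6.571429 − 0.430818·7.428571 = 3.371069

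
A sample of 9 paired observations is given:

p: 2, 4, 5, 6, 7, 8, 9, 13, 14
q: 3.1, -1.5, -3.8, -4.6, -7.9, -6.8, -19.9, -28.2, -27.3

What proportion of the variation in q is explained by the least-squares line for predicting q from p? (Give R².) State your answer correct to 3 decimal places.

0.935

n = 9, Σx = 68, Σy = -96.9, Σxy = -1084, Σx² = 640, Σy² = 2092.65
Sxx = Σx² − (Σx)²/n = 640 − 513.777778 = 126.222222
Sxy = Σxy − (Σx)(Σy)/n = -1084 − (-732.133333) = -351.866667
Syy = Σy² − (Σy)²/n = 2092.65 − 1043.29 = 1049.36
R² = Sxy²/(Sxx·Syy) = (-351.866667)²/(126.222222·1049.36) = 0.934751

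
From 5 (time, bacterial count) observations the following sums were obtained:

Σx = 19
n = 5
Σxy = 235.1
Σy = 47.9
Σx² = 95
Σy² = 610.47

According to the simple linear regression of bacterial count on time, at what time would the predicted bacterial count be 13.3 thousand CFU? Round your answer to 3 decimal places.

5.398

Sxx = Σx² − (Σx)²/n = 95 − 72.2 = 22.8
Sxy = Σxy − (Σx)(Σy)/n = 235.1 − 182.02 = 53.08
b = Sxy/Sxx = 53.08/22.8 = 2.328070
a = ȳ − b·x̄ = 9.58 − 2.328070·3.8 = 0.733333
Set a + b·x = 13.3: x = (13.3 − 0.733333) / 2.328070 = 5.397890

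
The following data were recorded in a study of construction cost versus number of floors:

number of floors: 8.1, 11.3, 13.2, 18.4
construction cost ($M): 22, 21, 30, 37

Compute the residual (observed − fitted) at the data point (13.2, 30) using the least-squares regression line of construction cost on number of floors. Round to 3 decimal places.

1.776

n = 4, Σx = 51, Σy = 110, Σxy = 1492.3, Σx² = 706.1
Sxx = Σx² − (Σx)²/n = 706.1 − 650.25 = 55.85
Sxy = Σxy − (Σx)(Σy)/n = 1492.3 − 1402.5 = 89.8
b = Sxy/Sxx = 89.8/55.85 = 1.607878
a = ȳ − b·x̄ = 27.5 − 1.607878·12.75 = 6.999552
ŷ(13.2) = 6.999552 + 1.607878·13.2 = 28.223545
residual = y − ŷ = 30 − 28.223545 = 1.776455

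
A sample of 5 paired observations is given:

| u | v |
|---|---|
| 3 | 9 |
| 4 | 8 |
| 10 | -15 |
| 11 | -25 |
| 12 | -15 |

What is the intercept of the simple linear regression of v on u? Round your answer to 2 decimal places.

n = 5, Σx = 40, Σy = -38, Σxy = -546, Σx² = 390
Sxx = Σx² − (Σx)²/n = 390 − 320 = 70
Sxy = Σxy − (Σx)(Σy)/n = -546 − (-304) = -242
b = Sxy/Sxx = -242/70 = -3.457143
a = ȳ − b·x̄ = -7.6 − (-3.457143)·8 = 20.057143

20.06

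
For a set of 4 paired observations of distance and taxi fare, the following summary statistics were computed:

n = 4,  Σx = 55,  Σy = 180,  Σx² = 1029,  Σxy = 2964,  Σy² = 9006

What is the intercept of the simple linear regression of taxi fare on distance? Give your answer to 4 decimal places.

Sxx = Σx² − (Σx)²/n = 1029 − 756.25 = 272.75
Sxy = Σxy − (Σx)(Σy)/n = 2964 − 2475 = 489
b = Sxy/Sxx = 489/272.75 = 1.792851
a = ȳ − b·x̄ = 45 − 1.792851·13.75 = 20.348304

20.3483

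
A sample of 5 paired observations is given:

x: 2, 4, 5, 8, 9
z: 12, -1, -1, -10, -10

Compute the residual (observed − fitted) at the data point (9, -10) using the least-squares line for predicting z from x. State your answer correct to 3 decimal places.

n = 5, Σx = 28, Σy = -10, Σxy = -155, Σx² = 190
Sxx = Σx² − (Σx)²/n = 190 − 156.8 = 33.2
Sxy = Σxy − (Σx)(Σy)/n = -155 − (-56) = -99
b = Sxy/Sxx = -99/33.2 = -2.981928
a = ȳ − b·x̄ = -2 − (-2.981928)·5.6 = 14.698795
ŷ(9) = 14.698795 + (-2.981928)·9 = -12.138554
residual = y − ŷ = -10 − (-12.138554) = 2.138554

2.139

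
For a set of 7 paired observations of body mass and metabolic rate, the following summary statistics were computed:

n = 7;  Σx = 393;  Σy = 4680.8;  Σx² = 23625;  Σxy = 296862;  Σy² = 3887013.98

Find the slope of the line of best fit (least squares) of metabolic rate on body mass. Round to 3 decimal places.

Sxx = Σx² − (Σx)²/n = 23625 − 22064.142857 = 1560.857143
Sxy = Σxy − (Σx)(Σy)/n = 296862 − 262793.485714 = 34068.514286
b = Sxy/Sxx = 34068.514286/1560.857143 = 21.826798

21.827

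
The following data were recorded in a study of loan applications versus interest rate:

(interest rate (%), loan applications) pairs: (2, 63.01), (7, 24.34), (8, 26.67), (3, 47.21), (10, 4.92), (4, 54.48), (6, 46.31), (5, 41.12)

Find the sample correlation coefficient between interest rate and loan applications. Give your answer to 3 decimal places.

-0.943

n = 8, Σx = 45, Σy = 308.06, Σxy = 1401.97, Σx² = 303, Σy² = 14330.516
Sxx = Σx² − (Σx)²/n = 303 − 253.125 = 49.875
Sxy = Σxy − (Σx)(Σy)/n = 1401.97 − 1732.8375 = -330.8675
Syy = Σy² − (Σy)²/n = 14330.516 − 11862.62045 = 2467.89555
r = Sxy/√(Sxx·Syy) = -330.8675/√(123086.290556) = -330.8675/350.836558 = -0.943082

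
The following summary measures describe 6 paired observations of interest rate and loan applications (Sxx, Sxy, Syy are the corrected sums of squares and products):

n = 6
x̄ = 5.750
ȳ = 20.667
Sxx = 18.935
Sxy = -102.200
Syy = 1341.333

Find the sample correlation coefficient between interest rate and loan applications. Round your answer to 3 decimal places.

r = Sxy/√(Sxx·Syy) = -102.2/√(25398.140355) = -102.2/159.367940 = -0.641283

-0.641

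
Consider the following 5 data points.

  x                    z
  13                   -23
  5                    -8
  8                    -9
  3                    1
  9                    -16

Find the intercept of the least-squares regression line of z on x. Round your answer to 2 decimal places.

n = 5, Σx = 38, Σy = -55, Σxy = -552, Σx² = 348
Sxx = Σx² − (Σx)²/n = 348 − 288.8 = 59.2
Sxy = Σxy − (Σx)(Σy)/n = -552 − (-418) = -134
b = Sxy/Sxx = -134/59.2 = -2.263514
a = ȳ − b·x̄ = -11 − (-2.263514)·7.6 = 6.202703

6.20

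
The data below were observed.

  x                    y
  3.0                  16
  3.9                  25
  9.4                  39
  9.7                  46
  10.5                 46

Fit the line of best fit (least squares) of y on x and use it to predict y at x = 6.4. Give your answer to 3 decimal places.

n = 5, Σx = 36.5, Σy = 172, Σxy = 1441.3, Σx² = 316.91
Sxx = Σx² − (Σx)²/n = 316.91 − 266.45 = 50.46
Sxy = Σxy − (Σx)(Σy)/n = 1441.3 − 1255.6 = 185.7
b = Sxy/Sxx = 185.7/50.46 = 3.680143
a = ȳ − b·x̄ = 34.4 − 3.680143·7.3 = 7.534958
ŷ(6.4) = a + b·6.4 = 7.534958 + 3.680143·6.4 = 31.087872

31.088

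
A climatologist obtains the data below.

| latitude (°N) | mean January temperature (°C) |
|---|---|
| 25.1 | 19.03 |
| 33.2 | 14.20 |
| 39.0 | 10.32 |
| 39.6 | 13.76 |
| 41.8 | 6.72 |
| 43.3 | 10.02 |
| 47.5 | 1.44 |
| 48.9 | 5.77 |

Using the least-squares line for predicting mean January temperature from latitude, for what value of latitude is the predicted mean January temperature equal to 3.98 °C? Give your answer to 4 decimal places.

49.2961

n = 8, Σx = 318.4, Σy = 81.26, Σxy = 2961.784, Σx² = 13091
Sxx = Σx² − (Σx)²/n = 13091 − 12672.32 = 418.68
Sxy = Σxy − (Σx)(Σy)/n = 2961.784 − 3234.148 = -272.364
b = Sxy/Sxx = -272.364/418.68 = -0.650530
a = ȳ − b·x̄ = 10.1575 − (-0.650530)·39.8 = 36.048603
Set a + b·x = 3.98: x = (3.98 − 36.048603) / (-0.650530) = 49.296100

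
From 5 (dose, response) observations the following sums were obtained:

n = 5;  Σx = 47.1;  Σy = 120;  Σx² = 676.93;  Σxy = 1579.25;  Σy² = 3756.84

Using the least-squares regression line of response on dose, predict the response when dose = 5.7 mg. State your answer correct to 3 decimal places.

16.841

Sxx = Σx² − (Σx)²/n = 676.93 − 443.682 = 233.248
Sxy = Σxy − (Σx)(Σy)/n = 1579.25 − 1130.4 = 448.85
b = Sxy/Sxx = 448.85/233.248 = 1.924347
a = ȳ − b·x̄ = 24 − 1.924347·9.42 = 5.872655
ŷ(5.7) = a + b·5.7 = 5.872655 + 1.924347·5.7 = 16.841431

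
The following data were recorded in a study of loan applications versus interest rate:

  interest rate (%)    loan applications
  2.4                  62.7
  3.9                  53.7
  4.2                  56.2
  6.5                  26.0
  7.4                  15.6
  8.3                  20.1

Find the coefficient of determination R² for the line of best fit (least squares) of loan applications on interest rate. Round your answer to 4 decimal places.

n = 6, Σx = 32.7, Σy = 234.3, Σxy = 1047.22, Σx² = 204.51, Σy² = 11296.79
Sxx = Σx² − (Σx)²/n = 204.51 − 178.215 = 26.295
Sxy = Σxy − (Σx)(Σy)/n = 1047.22 − 1276.935 = -229.715
Syy = Σy² − (Σy)²/n = 11296.79 − 9149.415 = 2147.375
R² = Sxy²/(Sxx·Syy) = (-229.715)²/(26.295·2147.375) = 0.934539

0.9345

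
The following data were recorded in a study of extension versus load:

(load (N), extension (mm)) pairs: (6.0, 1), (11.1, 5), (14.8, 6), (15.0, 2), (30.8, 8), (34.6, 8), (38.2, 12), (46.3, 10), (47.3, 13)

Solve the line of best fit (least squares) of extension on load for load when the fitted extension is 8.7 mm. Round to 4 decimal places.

n = 9, Σx = 244.1, Σy = 65, Σxy = 2239.8, Σx² = 8589.27
Sxx = Σx² − (Σx)²/n = 8589.27 − 6620.534444 = 1968.735556
Sxy = Σxy − (Σx)(Σy)/n = 2239.8 − 1762.944444 = 476.855556
b = Sxy/Sxx = 476.855556/1968.735556 = 0.242214
a = ȳ − b·x̄ = 7.222222 − 0.242214·27.122222 = 0.652837
Set a + b·x = 8.7: x = (8.7 − 0.652837) / 0.242214 = 33.223344

33.2233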